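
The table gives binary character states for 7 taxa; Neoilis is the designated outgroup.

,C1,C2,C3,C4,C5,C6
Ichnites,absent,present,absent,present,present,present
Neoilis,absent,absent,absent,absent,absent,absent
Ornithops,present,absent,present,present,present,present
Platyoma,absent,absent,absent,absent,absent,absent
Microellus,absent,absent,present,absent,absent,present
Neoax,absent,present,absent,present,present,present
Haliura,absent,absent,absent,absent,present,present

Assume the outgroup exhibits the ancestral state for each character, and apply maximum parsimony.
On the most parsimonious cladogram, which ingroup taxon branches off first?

The outgroup has state 'absent' for every character, so 'present' is the derived state throughout.
C1: derived state 'present' in Ornithops only — an autapomorphy, so it tells us nothing about relationships among taxa.
C2: derived state 'present' in Ichnites and Neoax only — synapomorphy for {Ichnites, Neoax}.
C3 groups Microellus and Ornithops, which is incompatible with the clades supported by the remaining characters; treating it as convergent (homoplasy) costs fewer steps than any alternative tree.
Only Ichnites, Neoax, and Ornithops show the derived state 'present' for C4, supporting them as a clade.
C5: derived state 'present' in Haliura, Ichnites, Neoax, and Ornithops only — synapomorphy for {Haliura, Ichnites, Neoax, Ornithops}.
Only Haliura, Ichnites, Microellus, Neoax, and Ornithops show the derived state 'present' for C6, supporting them as a clade.
Most parsimonious ingroup topology: ((Microellus,(((Neoax,Ichnites),Ornithops),Haliura)),Platyoma).
Platyoma is sister to the clade containing all other ingroup taxa, so it is the earliest-diverging (most basal) ingroup lineage.

Platyoma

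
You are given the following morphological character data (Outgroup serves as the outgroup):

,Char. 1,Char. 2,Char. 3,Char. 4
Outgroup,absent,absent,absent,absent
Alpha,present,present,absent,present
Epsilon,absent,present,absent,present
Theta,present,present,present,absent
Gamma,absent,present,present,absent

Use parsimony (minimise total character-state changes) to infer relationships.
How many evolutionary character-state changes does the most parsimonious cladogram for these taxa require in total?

5

The outgroup has state 'absent' for every character, so 'present' is the derived state throughout.
Char. 1 groups Alpha and Theta, which is incompatible with the clades supported by the remaining characters; treating it as convergent (homoplasy) costs fewer steps than any alternative tree.
Char. 2 (derived state 'present') is shared by all ingroup taxa — unites the whole ingroup.
Char. 3: derived state 'present' in Gamma and Theta only — synapomorphy for {Gamma, Theta}.
Char. 4: derived state 'present' in Alpha and Epsilon only — synapomorphy for {Alpha, Epsilon}.
Most parsimonious ingroup topology: ((Alpha,Epsilon),(Theta,Gamma)).
Changes per character on this tree: Char. 1: 2; Char. 2: 1; Char. 3: 1; Char. 4: 1.
Total = 5.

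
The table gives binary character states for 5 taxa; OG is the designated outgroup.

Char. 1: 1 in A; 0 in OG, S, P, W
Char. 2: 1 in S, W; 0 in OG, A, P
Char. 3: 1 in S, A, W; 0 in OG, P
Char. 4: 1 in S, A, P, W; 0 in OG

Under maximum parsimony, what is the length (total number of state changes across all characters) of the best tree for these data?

4

The outgroup has state '0' for every character, so '1' is the derived state throughout.
Char. 1 (derived state '1') is unique to A (autapomorphy; uninformative for grouping).
Only S and W show the derived state '1' for Char. 2, supporting them as a clade.
Only A, S, and W show the derived state '1' for Char. 3, supporting them as a clade.
Char. 4 (derived state '1') is shared by all ingroup taxa — unites the whole ingroup.
Most parsimonious ingroup topology: (((S,W),A),P).
Changes per character on this tree: Char. 1: 1; Char. 2: 1; Char. 3: 1; Char. 4: 1.
Total = 4.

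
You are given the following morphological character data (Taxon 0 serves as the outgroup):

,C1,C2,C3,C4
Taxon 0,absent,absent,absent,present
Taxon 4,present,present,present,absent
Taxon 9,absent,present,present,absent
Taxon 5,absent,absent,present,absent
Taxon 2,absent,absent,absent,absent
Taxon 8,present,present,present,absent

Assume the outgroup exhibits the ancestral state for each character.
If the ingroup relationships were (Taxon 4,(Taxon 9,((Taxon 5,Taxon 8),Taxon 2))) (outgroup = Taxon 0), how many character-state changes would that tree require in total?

8

Map each character onto (Taxon 4,(Taxon 9,((Taxon 5,Taxon 8),Taxon 2))) (rooted by Taxon 0) and count the minimum state changes it requires (Fitch parsimony):
C1: 2; C2: 3; C3: 2; C4: 1.
Total tree length = 8.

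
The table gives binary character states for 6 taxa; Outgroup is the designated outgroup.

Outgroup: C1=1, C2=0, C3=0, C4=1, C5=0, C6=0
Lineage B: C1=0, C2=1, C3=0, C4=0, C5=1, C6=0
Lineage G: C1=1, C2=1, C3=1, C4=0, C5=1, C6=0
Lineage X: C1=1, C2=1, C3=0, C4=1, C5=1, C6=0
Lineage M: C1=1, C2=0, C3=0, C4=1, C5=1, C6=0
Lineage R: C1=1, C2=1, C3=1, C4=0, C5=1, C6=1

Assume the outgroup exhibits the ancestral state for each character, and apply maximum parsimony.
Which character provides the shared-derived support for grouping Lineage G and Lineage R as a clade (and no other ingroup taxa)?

Character polarity is set by the outgroup: the derived state is whichever differs from the outgroup's state, so for C1, C4 the derived state is '0', and for the remaining characters it is '1'.
C1 (derived state '0') is unique to Lineage B (autapomorphy; uninformative for grouping).
C2: derived state '1' in Lineage B, Lineage G, Lineage R, and Lineage X only — synapomorphy for {Lineage B, Lineage G, Lineage R, Lineage X}.
C3: derived state '1' in Lineage G and Lineage R only — synapomorphy for {Lineage G, Lineage R}.
Only Lineage B, Lineage G, and Lineage R show the derived state '0' for C4, supporting them as a clade.
All ingroup taxa share the derived state '1' for C5; it defines the ingroup but does not resolve relationships within it.
C6: derived state '1' in Lineage R only — an autapomorphy, so it tells us nothing about relationships among taxa.
Most parsimonious ingroup topology: (((Lineage B,(Lineage G,Lineage R)),Lineage X),Lineage M).
The clade {Lineage G, Lineage R} is supported by C3: its derived state '1' occurs in exactly those taxa and in no other taxon (including the outgroup).

C3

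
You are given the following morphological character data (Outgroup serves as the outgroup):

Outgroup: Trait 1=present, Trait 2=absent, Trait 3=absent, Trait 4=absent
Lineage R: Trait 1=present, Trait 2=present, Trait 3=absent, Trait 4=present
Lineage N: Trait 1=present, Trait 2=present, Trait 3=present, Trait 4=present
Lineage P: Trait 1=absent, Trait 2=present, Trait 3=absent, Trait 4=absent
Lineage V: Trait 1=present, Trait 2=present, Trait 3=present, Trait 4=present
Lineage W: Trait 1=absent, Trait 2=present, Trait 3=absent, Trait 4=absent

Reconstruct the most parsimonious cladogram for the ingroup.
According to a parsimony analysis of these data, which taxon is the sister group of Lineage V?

Character polarity is set by the outgroup: the derived state is whichever differs from the outgroup's state, so for Trait 1 the derived state is 'absent', and for the remaining characters it is 'present'.
Only Lineage P and Lineage W show the derived state 'absent' for Trait 1, supporting them as a clade.
Trait 2 (derived state 'present') is shared by all ingroup taxa — unites the whole ingroup.
Only Lineage N and Lineage V show the derived state 'present' for Trait 3, supporting them as a clade.
Only Lineage N, Lineage R, and Lineage V show the derived state 'present' for Trait 4, supporting them as a clade.
Most parsimonious ingroup topology: ((Lineage R,(Lineage N,Lineage V)),(Lineage P,Lineage W)).
Lineage V and Lineage N form a cherry on this tree, so they are sister taxa.

Lineage N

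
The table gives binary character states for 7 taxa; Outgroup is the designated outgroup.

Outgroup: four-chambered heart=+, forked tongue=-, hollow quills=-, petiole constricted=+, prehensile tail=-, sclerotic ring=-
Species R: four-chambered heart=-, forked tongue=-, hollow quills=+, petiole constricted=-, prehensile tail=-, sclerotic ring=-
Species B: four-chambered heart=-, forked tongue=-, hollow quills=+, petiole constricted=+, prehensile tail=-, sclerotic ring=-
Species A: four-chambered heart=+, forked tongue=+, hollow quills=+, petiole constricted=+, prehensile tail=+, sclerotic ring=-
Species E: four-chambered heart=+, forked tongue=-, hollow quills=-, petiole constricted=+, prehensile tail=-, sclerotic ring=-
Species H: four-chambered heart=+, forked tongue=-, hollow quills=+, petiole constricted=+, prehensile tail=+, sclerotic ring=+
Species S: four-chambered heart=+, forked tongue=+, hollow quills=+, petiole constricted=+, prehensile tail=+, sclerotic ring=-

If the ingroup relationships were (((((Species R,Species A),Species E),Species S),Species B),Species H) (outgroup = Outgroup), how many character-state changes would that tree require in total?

Map each character onto (((((Species R,Species A),Species E),Species S),Species B),Species H) (rooted by Outgroup) and count the minimum state changes it requires (Fitch parsimony):
four-chambered heart: 2; forked tongue: 2; hollow quills: 2; petiole constricted: 1; prehensile tail: 3; sclerotic ring: 1.
Total tree length = 11.

11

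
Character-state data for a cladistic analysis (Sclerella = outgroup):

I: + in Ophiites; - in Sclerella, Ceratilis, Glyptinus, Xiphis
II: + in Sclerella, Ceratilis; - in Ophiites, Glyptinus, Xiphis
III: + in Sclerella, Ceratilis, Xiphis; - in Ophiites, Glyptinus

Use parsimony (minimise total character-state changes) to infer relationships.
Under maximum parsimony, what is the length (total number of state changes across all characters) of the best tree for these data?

Character polarity is set by the outgroup: the derived state is whichever differs from the outgroup's state, so for II, III the derived state is '-', and for the remaining characters it is '+'.
I (derived state '+') is unique to Ophiites (autapomorphy; uninformative for grouping).
II: derived state '-' in Glyptinus, Ophiites, and Xiphis only — synapomorphy for {Glyptinus, Ophiites, Xiphis}.
III: derived state '-' in Glyptinus and Ophiites only — synapomorphy for {Glyptinus, Ophiites}.
Most parsimonious ingroup topology: (((Ophiites,Glyptinus),Xiphis),Ceratilis).
Changes per character on this tree: I: 1; II: 1; III: 1.
Total = 3.

3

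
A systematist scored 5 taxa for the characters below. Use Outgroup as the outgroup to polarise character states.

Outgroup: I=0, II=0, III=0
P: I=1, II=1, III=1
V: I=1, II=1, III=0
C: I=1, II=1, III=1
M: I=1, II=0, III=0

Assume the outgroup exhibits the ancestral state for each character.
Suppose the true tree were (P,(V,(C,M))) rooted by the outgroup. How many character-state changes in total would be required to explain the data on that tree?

5

Map each character onto (P,(V,(C,M))) (rooted by Outgroup) and count the minimum state changes it requires (Fitch parsimony):
I: 1; II: 2; III: 2.
Total tree length = 5.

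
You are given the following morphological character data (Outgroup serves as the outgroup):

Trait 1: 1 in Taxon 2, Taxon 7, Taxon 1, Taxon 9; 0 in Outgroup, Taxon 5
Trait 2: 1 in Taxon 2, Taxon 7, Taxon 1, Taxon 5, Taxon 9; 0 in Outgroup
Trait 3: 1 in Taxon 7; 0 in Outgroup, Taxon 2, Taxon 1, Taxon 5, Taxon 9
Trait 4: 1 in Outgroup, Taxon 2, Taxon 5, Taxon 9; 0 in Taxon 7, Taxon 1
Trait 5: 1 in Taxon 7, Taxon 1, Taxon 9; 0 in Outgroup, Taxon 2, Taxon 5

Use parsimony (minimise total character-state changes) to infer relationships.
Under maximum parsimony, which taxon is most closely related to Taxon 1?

Taxon 7

Character polarity is set by the outgroup: the derived state is whichever differs from the outgroup's state, so for Trait 4 the derived state is '0', and for the remaining characters it is '1'.
Trait 1: derived state '1' in Taxon 1, Taxon 2, Taxon 7, and Taxon 9 only — synapomorphy for {Taxon 1, Taxon 2, Taxon 7, Taxon 9}.
All ingroup taxa share the derived state '1' for Trait 2; it defines the ingroup but does not resolve relationships within it.
Trait 3 (derived state '1') is unique to Taxon 7 (autapomorphy; uninformative for grouping).
Trait 4 (derived state '0') is shared by Taxon 1 and Taxon 7 — a synapomorphy uniting that clade.
Trait 5 (derived state '1') is shared by Taxon 1, Taxon 7, and Taxon 9 — a synapomorphy uniting that clade.
Most parsimonious ingroup topology: ((Taxon 2,((Taxon 7,Taxon 1),Taxon 9)),Taxon 5).
Taxon 1 and Taxon 7 form a cherry on this tree, so they are sister taxa.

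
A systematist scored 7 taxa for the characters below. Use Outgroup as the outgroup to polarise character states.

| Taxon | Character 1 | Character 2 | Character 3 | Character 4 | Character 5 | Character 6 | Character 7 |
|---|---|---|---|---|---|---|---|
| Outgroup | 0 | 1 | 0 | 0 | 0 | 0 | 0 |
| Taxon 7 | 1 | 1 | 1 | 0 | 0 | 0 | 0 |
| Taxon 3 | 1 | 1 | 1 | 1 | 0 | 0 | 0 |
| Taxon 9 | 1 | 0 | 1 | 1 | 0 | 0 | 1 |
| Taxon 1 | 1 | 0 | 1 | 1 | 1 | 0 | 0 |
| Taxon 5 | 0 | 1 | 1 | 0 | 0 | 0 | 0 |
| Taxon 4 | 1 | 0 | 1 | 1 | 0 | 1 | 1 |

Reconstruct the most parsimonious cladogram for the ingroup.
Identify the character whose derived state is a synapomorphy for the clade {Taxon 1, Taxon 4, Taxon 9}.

Character 2

Character polarity is set by the outgroup: the derived state is whichever differs from the outgroup's state, so for Character 2 the derived state is '0', and for the remaining characters it is '1'.
Only Taxon 1, Taxon 3, Taxon 4, Taxon 7, and Taxon 9 show the derived state '1' for Character 1, supporting them as a clade.
Only Taxon 1, Taxon 4, and Taxon 9 show the derived state '0' for Character 2, supporting them as a clade.
Character 3 (derived state '1') is shared by all ingroup taxa — unites the whole ingroup.
Only Taxon 1, Taxon 3, Taxon 4, and Taxon 9 show the derived state '1' for Character 4, supporting them as a clade.
Character 5 (derived state '1') is unique to Taxon 1 (autapomorphy; uninformative for grouping).
Character 6: derived state '1' in Taxon 4 only — an autapomorphy, so it tells us nothing about relationships among taxa.
Only Taxon 4 and Taxon 9 show the derived state '1' for Character 7, supporting them as a clade.
Most parsimonious ingroup topology: ((Taxon 7,(Taxon 3,((Taxon 9,Taxon 4),Taxon 1))),Taxon 5).
The clade {Taxon 1, Taxon 4, Taxon 9} is supported by Character 2: its derived state '0' occurs in exactly those taxa and in no other taxon (including the outgroup).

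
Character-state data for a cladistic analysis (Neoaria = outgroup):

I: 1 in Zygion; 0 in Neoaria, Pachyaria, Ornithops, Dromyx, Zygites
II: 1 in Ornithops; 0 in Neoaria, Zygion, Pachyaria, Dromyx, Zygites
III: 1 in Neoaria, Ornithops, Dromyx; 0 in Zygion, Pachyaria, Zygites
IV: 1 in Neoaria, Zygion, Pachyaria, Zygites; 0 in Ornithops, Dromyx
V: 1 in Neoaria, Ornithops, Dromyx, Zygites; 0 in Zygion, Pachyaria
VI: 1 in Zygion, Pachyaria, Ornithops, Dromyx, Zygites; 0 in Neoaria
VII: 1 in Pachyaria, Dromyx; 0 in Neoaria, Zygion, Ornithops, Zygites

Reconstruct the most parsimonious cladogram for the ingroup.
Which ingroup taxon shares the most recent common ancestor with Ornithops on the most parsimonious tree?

Character polarity is set by the outgroup: the derived state is whichever differs from the outgroup's state, so for III, IV, V the derived state is '0', and for the remaining characters it is '1'.
I (derived state '1') is unique to Zygion (autapomorphy; uninformative for grouping).
II: derived state '1' in Ornithops only — an autapomorphy, so it tells us nothing about relationships among taxa.
III (derived state '0') is shared by Pachyaria, Zygion, and Zygites — a synapomorphy uniting that clade.
Only Dromyx and Ornithops show the derived state '0' for IV, supporting them as a clade.
V: derived state '0' in Pachyaria and Zygion only — synapomorphy for {Pachyaria, Zygion}.
All ingroup taxa share the derived state '1' for VI; it defines the ingroup but does not resolve relationships within it.
VII (state '1') occurs in Dromyx and Pachyaria but conflicts with the nesting implied by the other characters — most parsimoniously interpreted as homoplasy.
Most parsimonious ingroup topology: (((Zygion,Pachyaria),Zygites),(Ornithops,Dromyx)).
Ornithops and Dromyx form a cherry on this tree, so they are sister taxa.

Dromyx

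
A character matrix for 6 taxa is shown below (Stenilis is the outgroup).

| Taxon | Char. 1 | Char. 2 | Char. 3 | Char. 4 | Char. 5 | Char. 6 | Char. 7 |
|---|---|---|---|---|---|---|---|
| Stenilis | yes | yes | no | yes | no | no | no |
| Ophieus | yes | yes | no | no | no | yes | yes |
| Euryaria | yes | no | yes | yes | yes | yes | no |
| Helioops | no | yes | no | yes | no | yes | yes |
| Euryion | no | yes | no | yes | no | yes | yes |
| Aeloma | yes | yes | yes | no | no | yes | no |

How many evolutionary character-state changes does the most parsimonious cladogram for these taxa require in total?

Character polarity is set by the outgroup: the derived state is whichever differs from the outgroup's state, so for Char. 1, Char. 2, Char. 4 the derived state is 'no', and for the remaining characters it is 'yes'.
Char. 1: derived state 'no' in Euryion and Helioops only — synapomorphy for {Euryion, Helioops}.
Char. 2 (derived state 'no') is unique to Euryaria (autapomorphy; uninformative for grouping).
Char. 3: derived state 'yes' in Aeloma and Euryaria only — synapomorphy for {Aeloma, Euryaria}.
Char. 4 groups Aeloma and Ophieus, which is incompatible with the clades supported by the remaining characters; treating it as convergent (homoplasy) costs fewer steps than any alternative tree.
Char. 5: derived state 'yes' in Euryaria only — an autapomorphy, so it tells us nothing about relationships among taxa.
Char. 6 (derived state 'yes') is shared by all ingroup taxa — unites the whole ingroup.
Char. 7 (derived state 'yes') is shared by Euryion, Helioops, and Ophieus — a synapomorphy uniting that clade.
Most parsimonious ingroup topology: ((Ophieus,(Helioops,Euryion)),(Euryaria,Aeloma)).
Changes per character on this tree: Char. 1: 1; Char. 2: 1; Char. 3: 1; Char. 4: 2; Char. 5: 1; Char. 6: 1; Char. 7: 1.
Total = 8.

8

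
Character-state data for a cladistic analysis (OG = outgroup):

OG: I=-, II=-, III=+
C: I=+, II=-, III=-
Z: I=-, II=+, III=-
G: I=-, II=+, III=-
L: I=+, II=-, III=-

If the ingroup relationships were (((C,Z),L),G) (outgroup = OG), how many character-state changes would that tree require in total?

Map each character onto (((C,Z),L),G) (rooted by OG) and count the minimum state changes it requires (Fitch parsimony):
I: 2; II: 2; III: 1.
Total tree length = 5.

5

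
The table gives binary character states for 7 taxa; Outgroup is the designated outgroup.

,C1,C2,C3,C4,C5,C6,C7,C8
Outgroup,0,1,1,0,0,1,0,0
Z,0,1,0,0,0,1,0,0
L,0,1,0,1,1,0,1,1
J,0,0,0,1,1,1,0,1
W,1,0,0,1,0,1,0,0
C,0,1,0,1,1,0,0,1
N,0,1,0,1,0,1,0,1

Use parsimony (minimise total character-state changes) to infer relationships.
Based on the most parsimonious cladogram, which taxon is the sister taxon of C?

L

Character polarity is set by the outgroup: the derived state is whichever differs from the outgroup's state, so for C2, C3, C6 the derived state is '0', and for the remaining characters it is '1'.
C1 (derived state '1') is unique to W (autapomorphy; uninformative for grouping).
C2 (state '0') occurs in J and W but conflicts with the nesting implied by the other characters — most parsimoniously interpreted as homoplasy.
All ingroup taxa share the derived state '0' for C3; it defines the ingroup but does not resolve relationships within it.
Only C, J, L, N, and W show the derived state '1' for C4, supporting them as a clade.
Only C, J, and L show the derived state '1' for C5, supporting them as a clade.
Only C and L show the derived state '0' for C6, supporting them as a clade.
C7: derived state '1' in L only — an autapomorphy, so it tells us nothing about relationships among taxa.
C8: derived state '1' in C, J, L, and N only — synapomorphy for {C, J, L, N}.
Most parsimonious ingroup topology: (Z,((((L,C),J),N),W)).
C and L form a cherry on this tree, so they are sister taxa.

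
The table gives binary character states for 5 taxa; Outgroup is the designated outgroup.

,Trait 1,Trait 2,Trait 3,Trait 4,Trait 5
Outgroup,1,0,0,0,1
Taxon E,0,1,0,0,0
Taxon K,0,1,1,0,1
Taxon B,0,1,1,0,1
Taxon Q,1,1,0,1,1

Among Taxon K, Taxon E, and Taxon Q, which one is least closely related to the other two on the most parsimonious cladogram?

Taxon Q

Character polarity is set by the outgroup: the derived state is whichever differs from the outgroup's state, so for Trait 1, Trait 5 the derived state is '0', and for the remaining characters it is '1'.
Trait 1 (derived state '0') is shared by Taxon B, Taxon E, and Taxon K — a synapomorphy uniting that clade.
All ingroup taxa share the derived state '1' for Trait 2; it defines the ingroup but does not resolve relationships within it.
Trait 3: derived state '1' in Taxon B and Taxon K only — synapomorphy for {Taxon B, Taxon K}.
Trait 4: derived state '1' in Taxon Q only — an autapomorphy, so it tells us nothing about relationships among taxa.
Trait 5: derived state '0' in Taxon E only — an autapomorphy, so it tells us nothing about relationships among taxa.
Most parsimonious ingroup topology: ((Taxon E,(Taxon K,Taxon B)),Taxon Q).
Taxon K and Taxon E share a more recent common ancestor with each other than either does with Taxon Q, so Taxon Q is the least closely related of the three.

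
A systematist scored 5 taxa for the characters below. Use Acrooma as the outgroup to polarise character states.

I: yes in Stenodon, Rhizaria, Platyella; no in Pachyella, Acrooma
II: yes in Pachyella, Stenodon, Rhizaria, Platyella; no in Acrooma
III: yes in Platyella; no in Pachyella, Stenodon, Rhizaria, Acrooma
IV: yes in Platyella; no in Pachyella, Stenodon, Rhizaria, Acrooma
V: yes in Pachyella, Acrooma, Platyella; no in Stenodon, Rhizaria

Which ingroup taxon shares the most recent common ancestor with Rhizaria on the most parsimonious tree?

Stenodon

Character polarity is set by the outgroup: the derived state is whichever differs from the outgroup's state, so for V the derived state is 'no', and for the remaining characters it is 'yes'.
I (derived state 'yes') is shared by Platyella, Rhizaria, and Stenodon — a synapomorphy uniting that clade.
All ingroup taxa share the derived state 'yes' for II; it defines the ingroup but does not resolve relationships within it.
III (derived state 'yes') is unique to Platyella (autapomorphy; uninformative for grouping).
IV (derived state 'yes') is unique to Platyella (autapomorphy; uninformative for grouping).
Only Rhizaria and Stenodon show the derived state 'no' for V, supporting them as a clade.
Most parsimonious ingroup topology: (((Stenodon,Rhizaria),Platyella),Pachyella).
Rhizaria and Stenodon form a cherry on this tree, so they are sister taxa.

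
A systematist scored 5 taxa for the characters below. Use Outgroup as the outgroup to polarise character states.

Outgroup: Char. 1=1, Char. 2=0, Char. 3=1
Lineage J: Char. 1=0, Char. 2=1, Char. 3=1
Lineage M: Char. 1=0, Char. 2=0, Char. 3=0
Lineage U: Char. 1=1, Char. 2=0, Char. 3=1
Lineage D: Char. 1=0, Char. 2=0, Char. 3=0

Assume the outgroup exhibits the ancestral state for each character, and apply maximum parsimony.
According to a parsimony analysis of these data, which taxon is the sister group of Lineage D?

Lineage M

Character polarity is set by the outgroup: the derived state is whichever differs from the outgroup's state, so for Char. 1, Char. 3 the derived state is '0', and for the remaining characters it is '1'.
Char. 1 (derived state '0') is shared by Lineage D, Lineage J, and Lineage M — a synapomorphy uniting that clade.
Char. 2: derived state '1' in Lineage J only — an autapomorphy, so it tells us nothing about relationships among taxa.
Only Lineage D and Lineage M show the derived state '0' for Char. 3, supporting them as a clade.
Most parsimonious ingroup topology: ((Lineage J,(Lineage M,Lineage D)),Lineage U).
Lineage D and Lineage M form a cherry on this tree, so they are sister taxa.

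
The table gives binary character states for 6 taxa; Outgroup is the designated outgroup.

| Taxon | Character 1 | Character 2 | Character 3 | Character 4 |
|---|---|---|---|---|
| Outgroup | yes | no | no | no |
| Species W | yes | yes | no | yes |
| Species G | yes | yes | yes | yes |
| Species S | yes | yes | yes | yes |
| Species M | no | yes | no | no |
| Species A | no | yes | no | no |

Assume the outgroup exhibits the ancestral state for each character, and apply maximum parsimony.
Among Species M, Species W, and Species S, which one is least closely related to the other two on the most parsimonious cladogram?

Character polarity is set by the outgroup: the derived state is whichever differs from the outgroup's state, so for Character 1 the derived state is 'no', and for the remaining characters it is 'yes'.
Character 1 (derived state 'no') is shared by Species A and Species M — a synapomorphy uniting that clade.
Character 2 (derived state 'yes') is shared by all ingroup taxa — unites the whole ingroup.
Character 3: derived state 'yes' in Species G and Species S only — synapomorphy for {Species G, Species S}.
Only Species G, Species S, and Species W show the derived state 'yes' for Character 4, supporting them as a clade.
Most parsimonious ingroup topology: ((Species W,(Species G,Species S)),(Species M,Species A)).
Species W and Species S share a more recent common ancestor with each other than either does with Species M, so Species M is the least closely related of the three.

Species M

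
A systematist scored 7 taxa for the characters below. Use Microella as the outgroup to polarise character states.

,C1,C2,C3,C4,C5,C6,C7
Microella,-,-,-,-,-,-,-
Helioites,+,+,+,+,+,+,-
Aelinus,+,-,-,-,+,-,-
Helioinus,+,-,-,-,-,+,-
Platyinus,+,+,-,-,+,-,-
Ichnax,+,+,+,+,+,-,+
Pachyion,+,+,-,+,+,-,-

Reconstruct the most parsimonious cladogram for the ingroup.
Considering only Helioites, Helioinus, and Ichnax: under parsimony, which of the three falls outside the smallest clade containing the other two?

Helioinus

The outgroup has state '-' for every character, so '+' is the derived state throughout.
All ingroup taxa share the derived state '+' for C1; it defines the ingroup but does not resolve relationships within it.
Only Helioites, Ichnax, Pachyion, and Platyinus show the derived state '+' for C2, supporting them as a clade.
Only Helioites and Ichnax show the derived state '+' for C3, supporting them as a clade.
C4 (derived state '+') is shared by Helioites, Ichnax, and Pachyion — a synapomorphy uniting that clade.
C5: derived state '+' in Aelinus, Helioites, Ichnax, Pachyion, and Platyinus only — synapomorphy for {Aelinus, Helioites, Ichnax, Pachyion, Platyinus}.
C6 groups Helioinus and Helioites, which is incompatible with the clades supported by the remaining characters; treating it as convergent (homoplasy) costs fewer steps than any alternative tree.
C7: derived state '+' in Ichnax only — an autapomorphy, so it tells us nothing about relationships among taxa.
Most parsimonious ingroup topology: (((((Helioites,Ichnax),Pachyion),Platyinus),Aelinus),Helioinus).
Ichnax and Helioites share a more recent common ancestor with each other than either does with Helioinus, so Helioinus is the least closely related of the three.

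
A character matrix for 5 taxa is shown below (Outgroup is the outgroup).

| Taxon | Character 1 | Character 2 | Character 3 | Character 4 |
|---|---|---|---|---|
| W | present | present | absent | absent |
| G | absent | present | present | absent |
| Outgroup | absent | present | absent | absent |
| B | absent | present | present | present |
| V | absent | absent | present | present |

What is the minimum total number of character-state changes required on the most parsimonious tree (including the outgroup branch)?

Character polarity is set by the outgroup: the derived state is whichever differs from the outgroup's state, so for Character 2 the derived state is 'absent', and for the remaining characters it is 'present'.
Character 1 (derived state 'present') is unique to W (autapomorphy; uninformative for grouping).
Character 2: derived state 'absent' in V only — an autapomorphy, so it tells us nothing about relationships among taxa.
Only B, G, and V show the derived state 'present' for Character 3, supporting them as a clade.
Character 4 (derived state 'present') is shared by B and V — a synapomorphy uniting that clade.
Most parsimonious ingroup topology: (((B,V),G),W).
Changes per character on this tree: Character 1: 1; Character 2: 1; Character 3: 1; Character 4: 1.
Total = 4.

4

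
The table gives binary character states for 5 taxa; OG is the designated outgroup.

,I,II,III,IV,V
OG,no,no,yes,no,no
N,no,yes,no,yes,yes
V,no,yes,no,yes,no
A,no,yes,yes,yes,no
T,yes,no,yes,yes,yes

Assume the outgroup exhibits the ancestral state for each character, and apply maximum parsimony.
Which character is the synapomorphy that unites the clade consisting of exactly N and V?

III

Character polarity is set by the outgroup: the derived state is whichever differs from the outgroup's state, so for III the derived state is 'no', and for the remaining characters it is 'yes'.
I: derived state 'yes' in T only — an autapomorphy, so it tells us nothing about relationships among taxa.
II: derived state 'yes' in A, N, and V only — synapomorphy for {A, N, V}.
III: derived state 'no' in N and V only — synapomorphy for {N, V}.
IV (derived state 'yes') is shared by all ingroup taxa — unites the whole ingroup.
V (state 'yes') occurs in N and T but conflicts with the nesting implied by the other characters — most parsimoniously interpreted as homoplasy.
Most parsimonious ingroup topology: (((N,V),A),T).
The clade {N, V} is supported by III: its derived state 'no' occurs in exactly those taxa and in no other taxon (including the outgroup).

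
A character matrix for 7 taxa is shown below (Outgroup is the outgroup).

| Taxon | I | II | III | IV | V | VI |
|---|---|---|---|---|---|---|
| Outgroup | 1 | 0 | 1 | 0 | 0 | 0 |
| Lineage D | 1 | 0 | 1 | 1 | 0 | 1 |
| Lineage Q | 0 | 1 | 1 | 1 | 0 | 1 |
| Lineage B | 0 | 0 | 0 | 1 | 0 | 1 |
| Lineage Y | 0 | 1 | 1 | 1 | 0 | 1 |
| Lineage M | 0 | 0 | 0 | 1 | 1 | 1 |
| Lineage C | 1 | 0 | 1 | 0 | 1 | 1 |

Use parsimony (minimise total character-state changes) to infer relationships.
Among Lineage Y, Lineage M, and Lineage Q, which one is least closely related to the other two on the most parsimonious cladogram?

Lineage M

Character polarity is set by the outgroup: the derived state is whichever differs from the outgroup's state, so for I, III the derived state is '0', and for the remaining characters it is '1'.
I: derived state '0' in Lineage B, Lineage M, Lineage Q, and Lineage Y only — synapomorphy for {Lineage B, Lineage M, Lineage Q, Lineage Y}.
Only Lineage Q and Lineage Y show the derived state '1' for II, supporting them as a clade.
Only Lineage B and Lineage M show the derived state '0' for III, supporting them as a clade.
Only Lineage B, Lineage D, Lineage M, Lineage Q, and Lineage Y show the derived state '1' for IV, supporting them as a clade.
V (state '1') occurs in Lineage C and Lineage M but conflicts with the nesting implied by the other characters — most parsimoniously interpreted as homoplasy.
All ingroup taxa share the derived state '1' for VI; it defines the ingroup but does not resolve relationships within it.
Most parsimonious ingroup topology: ((Lineage D,((Lineage Q,Lineage Y),(Lineage B,Lineage M))),Lineage C).
Lineage Q and Lineage Y share a more recent common ancestor with each other than either does with Lineage M, so Lineage M is the least closely related of the three.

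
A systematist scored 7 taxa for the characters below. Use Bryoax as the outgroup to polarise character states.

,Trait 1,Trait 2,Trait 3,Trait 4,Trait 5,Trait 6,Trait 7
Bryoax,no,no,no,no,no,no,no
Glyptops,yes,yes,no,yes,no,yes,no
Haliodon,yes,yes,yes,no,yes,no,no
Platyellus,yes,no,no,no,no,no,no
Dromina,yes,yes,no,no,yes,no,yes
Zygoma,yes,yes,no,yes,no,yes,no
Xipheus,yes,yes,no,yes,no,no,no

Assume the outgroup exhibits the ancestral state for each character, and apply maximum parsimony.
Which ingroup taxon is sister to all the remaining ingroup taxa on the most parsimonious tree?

The outgroup has state 'no' for every character, so 'yes' is the derived state throughout.
Trait 1 (derived state 'yes') is shared by all ingroup taxa — unites the whole ingroup.
Only Dromina, Glyptops, Haliodon, Xipheus, and Zygoma show the derived state 'yes' for Trait 2, supporting them as a clade.
Trait 3: derived state 'yes' in Haliodon only — an autapomorphy, so it tells us nothing about relationships among taxa.
Trait 4: derived state 'yes' in Glyptops, Xipheus, and Zygoma only — synapomorphy for {Glyptops, Xipheus, Zygoma}.
Trait 5 (derived state 'yes') is shared by Dromina and Haliodon — a synapomorphy uniting that clade.
Only Glyptops and Zygoma show the derived state 'yes' for Trait 6, supporting them as a clade.
Trait 7 (derived state 'yes') is unique to Dromina (autapomorphy; uninformative for grouping).
Most parsimonious ingroup topology: ((((Glyptops,Zygoma),Xipheus),(Haliodon,Dromina)),Platyellus).
Platyellus is sister to the clade containing all other ingroup taxa, so it is the earliest-diverging (most basal) ingroup lineage.

Platyellus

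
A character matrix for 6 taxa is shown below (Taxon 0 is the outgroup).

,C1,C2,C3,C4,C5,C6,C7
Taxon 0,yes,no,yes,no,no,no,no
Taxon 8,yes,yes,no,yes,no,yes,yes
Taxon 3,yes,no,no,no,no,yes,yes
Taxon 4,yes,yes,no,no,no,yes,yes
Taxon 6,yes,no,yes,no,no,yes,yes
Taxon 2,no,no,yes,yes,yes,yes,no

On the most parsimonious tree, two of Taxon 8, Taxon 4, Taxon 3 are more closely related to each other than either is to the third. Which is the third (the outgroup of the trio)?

Character polarity is set by the outgroup: the derived state is whichever differs from the outgroup's state, so for C1, C3 the derived state is 'no', and for the remaining characters it is 'yes'.
C1: derived state 'no' in Taxon 2 only — an autapomorphy, so it tells us nothing about relationships among taxa.
C2 (derived state 'yes') is shared by Taxon 4 and Taxon 8 — a synapomorphy uniting that clade.
C3 (derived state 'no') is shared by Taxon 3, Taxon 4, and Taxon 8 — a synapomorphy uniting that clade.
C4 (state 'yes') occurs in Taxon 2 and Taxon 8 but conflicts with the nesting implied by the other characters — most parsimoniously interpreted as homoplasy.
C5: derived state 'yes' in Taxon 2 only — an autapomorphy, so it tells us nothing about relationships among taxa.
All ingroup taxa share the derived state 'yes' for C6; it defines the ingroup but does not resolve relationships within it.
Only Taxon 3, Taxon 4, Taxon 6, and Taxon 8 show the derived state 'yes' for C7, supporting them as a clade.
Most parsimonious ingroup topology: ((((Taxon 8,Taxon 4),Taxon 3),Taxon 6),Taxon 2).
Taxon 8 and Taxon 4 share a more recent common ancestor with each other than either does with Taxon 3, so Taxon 3 is the least closely related of the three.

Taxon 3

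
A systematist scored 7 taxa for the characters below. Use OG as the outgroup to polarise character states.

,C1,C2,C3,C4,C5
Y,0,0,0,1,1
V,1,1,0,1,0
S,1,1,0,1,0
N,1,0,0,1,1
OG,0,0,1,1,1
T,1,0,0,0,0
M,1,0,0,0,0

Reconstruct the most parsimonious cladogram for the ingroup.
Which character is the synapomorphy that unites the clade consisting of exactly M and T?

C4

Character polarity is set by the outgroup: the derived state is whichever differs from the outgroup's state, so for C3, C4, C5 the derived state is '0', and for the remaining characters it is '1'.
C1: derived state '1' in M, N, S, T, and V only — synapomorphy for {M, N, S, T, V}.
C2: derived state '1' in S and V only — synapomorphy for {S, V}.
C3 (derived state '0') is shared by all ingroup taxa — unites the whole ingroup.
C4 (derived state '0') is shared by M and T — a synapomorphy uniting that clade.
C5 (derived state '0') is shared by M, S, T, and V — a synapomorphy uniting that clade.
Most parsimonious ingroup topology: ((((V,S),(T,M)),N),Y).
The clade {M, T} is supported by C4: its derived state '0' occurs in exactly those taxa and in no other taxon (including the outgroup).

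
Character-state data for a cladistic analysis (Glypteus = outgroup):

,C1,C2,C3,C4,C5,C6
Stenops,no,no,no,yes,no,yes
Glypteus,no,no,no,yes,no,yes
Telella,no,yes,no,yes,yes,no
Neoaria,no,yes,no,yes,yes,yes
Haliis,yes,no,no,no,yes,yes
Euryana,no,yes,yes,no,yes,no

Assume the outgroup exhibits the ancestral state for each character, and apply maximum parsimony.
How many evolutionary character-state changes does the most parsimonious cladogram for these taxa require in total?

7

Character polarity is set by the outgroup: the derived state is whichever differs from the outgroup's state, so for C4, C6 the derived state is 'no', and for the remaining characters it is 'yes'.
C1: derived state 'yes' in Haliis only — an autapomorphy, so it tells us nothing about relationships among taxa.
C2 (derived state 'yes') is shared by Euryana, Neoaria, and Telella — a synapomorphy uniting that clade.
C3: derived state 'yes' in Euryana only — an autapomorphy, so it tells us nothing about relationships among taxa.
C4 (state 'no') occurs in Euryana and Haliis but conflicts with the nesting implied by the other characters — most parsimoniously interpreted as homoplasy.
C5 (derived state 'yes') is shared by Euryana, Haliis, Neoaria, and Telella — a synapomorphy uniting that clade.
Only Euryana and Telella show the derived state 'no' for C6, supporting them as a clade.
Most parsimonious ingroup topology: ((((Euryana,Telella),Neoaria),Haliis),Stenops).
Changes per character on this tree: C1: 1; C2: 1; C3: 1; C4: 2; C5: 1; C6: 1.
Total = 7.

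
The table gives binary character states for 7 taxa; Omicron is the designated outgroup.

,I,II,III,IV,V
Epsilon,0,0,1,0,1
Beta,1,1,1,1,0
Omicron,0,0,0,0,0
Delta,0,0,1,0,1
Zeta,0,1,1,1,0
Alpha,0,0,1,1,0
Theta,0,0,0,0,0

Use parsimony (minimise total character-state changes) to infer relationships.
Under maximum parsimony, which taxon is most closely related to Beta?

The outgroup has state '0' for every character, so '1' is the derived state throughout.
I: derived state '1' in Beta only — an autapomorphy, so it tells us nothing about relationships among taxa.
Only Beta and Zeta show the derived state '1' for II, supporting them as a clade.
Only Alpha, Beta, Delta, Epsilon, and Zeta show the derived state '1' for III, supporting them as a clade.
IV: derived state '1' in Alpha, Beta, and Zeta only — synapomorphy for {Alpha, Beta, Zeta}.
V: derived state '1' in Delta and Epsilon only — synapomorphy for {Delta, Epsilon}.
Most parsimonious ingroup topology: (((Delta,Epsilon),(Alpha,(Beta,Zeta))),Theta).
Beta and Zeta form a cherry on this tree, so they are sister taxa.

Zeta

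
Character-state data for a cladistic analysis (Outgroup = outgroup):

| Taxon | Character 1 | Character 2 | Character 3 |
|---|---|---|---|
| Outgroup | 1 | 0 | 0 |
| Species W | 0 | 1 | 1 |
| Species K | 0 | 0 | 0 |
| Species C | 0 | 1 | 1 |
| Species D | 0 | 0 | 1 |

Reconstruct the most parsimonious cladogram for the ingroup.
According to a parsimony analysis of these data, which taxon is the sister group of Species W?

Character polarity is set by the outgroup: the derived state is whichever differs from the outgroup's state, so for Character 1 the derived state is '0', and for the remaining characters it is '1'.
All ingroup taxa share the derived state '0' for Character 1; it defines the ingroup but does not resolve relationships within it.
Character 2 (derived state '1') is shared by Species C and Species W — a synapomorphy uniting that clade.
Character 3 (derived state '1') is shared by Species C, Species D, and Species W — a synapomorphy uniting that clade.
Most parsimonious ingroup topology: (((Species W,Species C),Species D),Species K).
Species W and Species C form a cherry on this tree, so they are sister taxa.

Species C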